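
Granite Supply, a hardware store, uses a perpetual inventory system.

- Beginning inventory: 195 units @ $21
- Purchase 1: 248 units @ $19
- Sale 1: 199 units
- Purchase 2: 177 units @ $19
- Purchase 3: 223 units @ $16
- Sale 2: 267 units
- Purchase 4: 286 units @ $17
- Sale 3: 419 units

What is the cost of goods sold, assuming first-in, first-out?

COGS = $16,452

Sale 1 (199) [FIFO — oldest first]: 195 @ $21 + 4 @ $19 = $4,171
Sale 2 (267) [FIFO — oldest first]: 244 @ $19 + 23 @ $19 = $5,073
Sale 3 (419) [FIFO — oldest first]: 154 @ $19 + 223 @ $16 + 42 @ $17 = $7,208
Total COGS = $4,171 + $5,073 + $7,208 = $16,452
Ending inventory: 244 @ $17 = $4,148
Check: goods available $20,600 = COGS $16,452 + ending $4,148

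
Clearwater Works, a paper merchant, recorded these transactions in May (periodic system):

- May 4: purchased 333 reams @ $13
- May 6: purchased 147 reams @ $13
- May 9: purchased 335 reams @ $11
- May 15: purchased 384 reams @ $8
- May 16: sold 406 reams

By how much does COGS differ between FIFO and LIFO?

$1,964

FIFO COGS: 333 @ $13 + 73 @ $13 = $5,278
LIFO COGS: 384 @ $8 + 22 @ $11 = $3,314
Difference = |$5,278 − $3,314| = $1,964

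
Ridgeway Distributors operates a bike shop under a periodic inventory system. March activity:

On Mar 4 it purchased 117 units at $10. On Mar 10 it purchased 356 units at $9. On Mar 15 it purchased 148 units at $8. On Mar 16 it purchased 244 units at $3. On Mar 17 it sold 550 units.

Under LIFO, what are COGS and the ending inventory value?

Mar 17, 550 sold [LIFO — newest first]: 244 @ $3 + 148 @ $8 + 158 @ $9 = $3,338
Ending inventory: 117 @ $10 + 198 @ $9 = $2,952
Check: goods available $6,290 = COGS $3,338 + ending $2,952

COGS = $3,338; ending inventory = $2,952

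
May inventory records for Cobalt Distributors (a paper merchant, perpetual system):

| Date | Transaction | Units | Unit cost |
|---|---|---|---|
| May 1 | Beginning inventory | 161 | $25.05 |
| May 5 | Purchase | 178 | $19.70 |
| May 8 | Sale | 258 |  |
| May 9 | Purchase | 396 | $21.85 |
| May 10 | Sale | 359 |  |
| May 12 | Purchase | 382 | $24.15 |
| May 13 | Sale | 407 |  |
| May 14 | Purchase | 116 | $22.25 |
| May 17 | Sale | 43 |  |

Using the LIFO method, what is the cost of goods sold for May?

COGS = $24,083.05

May 8, 258 sold [LIFO — newest first]: 178 @ $19.70 + 80 @ $25.05 = $5,510.60
May 10, 359 sold [LIFO — newest first]: 359 @ $21.85 = $7,844.15
May 13, 407 sold [LIFO — newest first]: 382 @ $24.15 + 25 @ $21.85 = $9,771.55
May 17, 43 sold [LIFO — newest first]: 43 @ $22.25 = $956.75
Total COGS = $5,510.60 + $7,844.15 + $9,771.55 + $956.75 = $24,083.05
Ending inventory: 81 @ $25.05 + 12 @ $21.85 + 73 @ $22.25 = $3,915.50
Check: goods available $27,998.55 = COGS $24,083.05 + ending $3,915.50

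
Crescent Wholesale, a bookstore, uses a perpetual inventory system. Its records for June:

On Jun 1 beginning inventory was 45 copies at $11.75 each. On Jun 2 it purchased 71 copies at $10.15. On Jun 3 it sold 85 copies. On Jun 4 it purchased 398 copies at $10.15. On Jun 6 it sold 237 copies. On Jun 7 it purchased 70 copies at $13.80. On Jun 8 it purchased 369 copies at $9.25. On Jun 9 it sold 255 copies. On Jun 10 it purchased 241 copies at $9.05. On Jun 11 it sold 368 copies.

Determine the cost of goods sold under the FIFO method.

COGS = $9,594.35

Jun 3, 85 sold [FIFO — oldest first]: 45 @ $11.75 + 40 @ $10.15 = $934.75
Jun 6, 237 sold [FIFO — oldest first]: 31 @ $10.15 + 206 @ $10.15 = $2,405.55
Jun 9, 255 sold [FIFO — oldest first]: 192 @ $10.15 + 63 @ $13.80 = $2,818.20
Jun 11, 368 sold [FIFO — oldest first]: 7 @ $13.80 + 361 @ $9.25 = $3,435.85
Total COGS = $934.75 + $2,405.55 + $2,818.20 + $3,435.85 = $9,594.35
Ending inventory: 8 @ $9.25 + 241 @ $9.05 = $2,255.05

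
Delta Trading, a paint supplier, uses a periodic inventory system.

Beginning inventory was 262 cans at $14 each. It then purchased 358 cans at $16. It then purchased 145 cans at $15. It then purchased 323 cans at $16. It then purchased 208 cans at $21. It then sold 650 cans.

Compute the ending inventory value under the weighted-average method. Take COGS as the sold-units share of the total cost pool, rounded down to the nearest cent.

Ending inventory = $10,520.93

Sale 1, sell 650: 650/1296 × $21,107.00 → $10,586.07
Ending inventory (cost pool remaining) = $10,520.93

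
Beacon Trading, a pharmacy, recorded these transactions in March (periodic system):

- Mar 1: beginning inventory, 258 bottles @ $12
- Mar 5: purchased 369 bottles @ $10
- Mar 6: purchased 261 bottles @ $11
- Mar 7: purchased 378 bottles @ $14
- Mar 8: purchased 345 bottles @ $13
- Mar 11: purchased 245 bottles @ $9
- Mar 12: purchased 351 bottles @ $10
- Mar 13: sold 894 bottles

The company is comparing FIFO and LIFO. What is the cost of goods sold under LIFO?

COGS = $9,589

FIFO COGS: 258 @ $12 + 369 @ $10 + 261 @ $11 + 6 @ $14 = $9,741
LIFO COGS: 351 @ $10 + 245 @ $9 + 298 @ $13 = $9,589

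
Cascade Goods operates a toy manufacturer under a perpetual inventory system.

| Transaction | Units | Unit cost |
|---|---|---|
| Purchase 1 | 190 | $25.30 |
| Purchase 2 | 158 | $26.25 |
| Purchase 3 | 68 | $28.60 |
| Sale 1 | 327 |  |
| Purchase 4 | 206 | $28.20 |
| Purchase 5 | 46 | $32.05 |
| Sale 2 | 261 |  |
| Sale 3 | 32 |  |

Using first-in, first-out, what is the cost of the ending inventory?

Ending inventory = $1,530.70

Sale 1 (327) [FIFO — oldest first]: 190 @ $25.30 + 137 @ $26.25 = $8,403.25
Sale 2 (261) [FIFO — oldest first]: 21 @ $26.25 + 68 @ $28.60 + 172 @ $28.20 = $7,346.45
Sale 3 (32) [FIFO — oldest first]: 32 @ $28.20 = $902.40
Total COGS = $8,403.25 + $7,346.45 + $902.40 = $16,652.10
Ending inventory: 2 @ $28.20 + 46 @ $32.05 = $1,530.70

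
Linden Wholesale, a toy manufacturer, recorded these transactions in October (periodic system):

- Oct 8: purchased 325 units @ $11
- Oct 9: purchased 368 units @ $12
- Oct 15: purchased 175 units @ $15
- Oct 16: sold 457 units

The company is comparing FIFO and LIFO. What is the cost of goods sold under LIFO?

COGS = $6,009

FIFO COGS: 325 @ $11 + 132 @ $12 = $5,159
LIFO COGS: 175 @ $15 + 282 @ $12 = $6,009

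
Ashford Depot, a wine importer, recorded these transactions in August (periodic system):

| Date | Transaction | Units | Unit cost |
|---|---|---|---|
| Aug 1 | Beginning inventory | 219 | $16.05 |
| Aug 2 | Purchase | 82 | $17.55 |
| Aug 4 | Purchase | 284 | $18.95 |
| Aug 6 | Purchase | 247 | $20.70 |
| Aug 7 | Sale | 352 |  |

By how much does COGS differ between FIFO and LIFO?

$1,182.15

FIFO COGS: 219 @ $16.05 + 82 @ $17.55 + 51 @ $18.95 = $5,920.50
LIFO COGS: 247 @ $20.70 + 105 @ $18.95 = $7,102.65
Difference = |$5,920.50 − $7,102.65| = $1,182.15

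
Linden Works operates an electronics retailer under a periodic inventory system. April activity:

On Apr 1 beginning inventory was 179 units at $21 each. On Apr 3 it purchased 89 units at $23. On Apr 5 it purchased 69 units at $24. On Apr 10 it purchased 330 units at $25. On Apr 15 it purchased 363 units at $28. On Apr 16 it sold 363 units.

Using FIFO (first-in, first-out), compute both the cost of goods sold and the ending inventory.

Apr 16, 363 sold [FIFO — oldest first]: 179 @ $21 + 89 @ $23 + 69 @ $24 + 26 @ $25 = $8,112
Ending inventory: 304 @ $25 + 363 @ $28 = $17,764
Check: goods available $25,876 = COGS $8,112 + ending $17,764

COGS = $8,112; ending inventory = $17,764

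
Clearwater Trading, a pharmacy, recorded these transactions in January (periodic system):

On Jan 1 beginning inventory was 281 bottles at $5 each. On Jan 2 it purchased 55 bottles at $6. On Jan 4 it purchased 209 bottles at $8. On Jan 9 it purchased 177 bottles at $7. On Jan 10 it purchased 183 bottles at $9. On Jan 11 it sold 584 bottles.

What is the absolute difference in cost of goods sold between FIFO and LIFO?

FIFO COGS: 281 @ $5 + 55 @ $6 + 209 @ $8 + 39 @ $7 = $3,680
LIFO COGS: 183 @ $9 + 177 @ $7 + 209 @ $8 + 15 @ $6 = $4,648
Difference = |$3,680 − $4,648| = $968

$968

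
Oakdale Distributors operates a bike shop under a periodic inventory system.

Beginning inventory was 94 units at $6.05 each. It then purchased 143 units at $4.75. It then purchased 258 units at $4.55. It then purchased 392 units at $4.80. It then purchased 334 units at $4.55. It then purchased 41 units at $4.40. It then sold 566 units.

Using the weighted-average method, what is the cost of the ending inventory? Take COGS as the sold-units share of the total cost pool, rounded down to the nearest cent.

Sale 1, sell 566: 566/1262 × $6,003.55 → $2,692.55
Ending inventory (cost pool remaining) = $3,311.00

Ending inventory = $3,311.00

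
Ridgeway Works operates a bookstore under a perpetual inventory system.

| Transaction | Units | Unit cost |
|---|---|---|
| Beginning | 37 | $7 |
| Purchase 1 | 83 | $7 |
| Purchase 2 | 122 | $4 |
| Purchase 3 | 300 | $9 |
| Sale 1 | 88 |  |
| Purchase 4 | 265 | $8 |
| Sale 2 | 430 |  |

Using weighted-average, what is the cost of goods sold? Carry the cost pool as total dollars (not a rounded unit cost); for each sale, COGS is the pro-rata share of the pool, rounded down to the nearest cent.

COGS = $3,939.69

After Beginning: 37 on hand, pool $259.00 (≈ $7.0000 each)
After Purchase 1: 120 on hand, pool $840.00 (≈ $7.0000 each)
After Purchase 2: 242 on hand, pool $1,328.00 (≈ $5.4876 each)
After Purchase 3: 542 on hand, pool $4,028.00 (≈ $7.4317 each)
Sale 1, sell 88: 88/542 × $4,028.00 → $653.99
After Purchase 4: 719 on hand, pool $5,494.01 (≈ $7.6412 each)
Sale 2, sell 430: 430/719 × $5,494.01 → $3,285.70
Total COGS = $653.99 + $3,285.70 = $3,939.69
Ending inventory (cost pool remaining) = $2,208.31
Check: goods available $6,148.00 = COGS $3,939.69 + ending $2,208.31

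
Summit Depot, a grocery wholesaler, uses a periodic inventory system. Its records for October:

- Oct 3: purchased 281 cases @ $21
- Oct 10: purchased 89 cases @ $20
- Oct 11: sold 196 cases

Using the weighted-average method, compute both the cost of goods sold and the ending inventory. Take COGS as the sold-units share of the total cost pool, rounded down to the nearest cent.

COGS = $4,068.85; ending inventory = $3,612.15

Oct 11, sell 196: 196/370 × $7,681.00 → $4,068.85
Ending inventory (cost pool remaining) = $3,612.15
Check: goods available $7,681.00 = COGS $4,068.85 + ending $3,612.15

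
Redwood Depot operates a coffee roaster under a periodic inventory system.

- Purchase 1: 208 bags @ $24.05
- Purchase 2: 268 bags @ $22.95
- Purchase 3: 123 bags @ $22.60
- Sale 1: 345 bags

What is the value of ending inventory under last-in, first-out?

Ending inventory = $6,058.10

Sale 1 (345) [LIFO — newest first]: 123 @ $22.60 + 222 @ $22.95 = $7,874.70
Ending inventory: 208 @ $24.05 + 46 @ $22.95 = $6,058.10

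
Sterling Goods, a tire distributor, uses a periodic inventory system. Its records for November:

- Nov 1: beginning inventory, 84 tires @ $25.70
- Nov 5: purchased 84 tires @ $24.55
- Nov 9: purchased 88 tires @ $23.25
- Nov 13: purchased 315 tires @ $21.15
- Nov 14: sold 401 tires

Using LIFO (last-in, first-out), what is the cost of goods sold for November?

COGS = $8,661.75

Nov 14, 401 sold [LIFO — newest first]: 315 @ $21.15 + 86 @ $23.25 = $8,661.75
Ending inventory: 84 @ $25.70 + 84 @ $24.55 + 2 @ $23.25 = $4,267.50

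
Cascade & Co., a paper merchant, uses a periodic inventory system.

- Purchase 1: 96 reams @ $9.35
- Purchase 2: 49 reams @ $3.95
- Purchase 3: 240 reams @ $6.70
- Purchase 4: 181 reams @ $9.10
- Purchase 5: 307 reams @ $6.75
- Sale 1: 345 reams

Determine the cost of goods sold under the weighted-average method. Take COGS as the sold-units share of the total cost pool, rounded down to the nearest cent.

COGS = $2,536.52

Sale 1, sell 345: 345/873 × $6,418.50 → $2,536.52
Ending inventory (cost pool remaining) = $3,881.98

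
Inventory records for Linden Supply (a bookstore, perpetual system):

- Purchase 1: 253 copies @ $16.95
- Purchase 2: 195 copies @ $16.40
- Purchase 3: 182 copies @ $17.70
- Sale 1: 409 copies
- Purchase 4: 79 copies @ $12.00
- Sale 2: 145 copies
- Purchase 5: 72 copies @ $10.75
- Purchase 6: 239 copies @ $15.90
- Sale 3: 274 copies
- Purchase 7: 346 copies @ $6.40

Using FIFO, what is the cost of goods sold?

Sale 1 (409) [FIFO — oldest first]: 253 @ $16.95 + 156 @ $16.40 = $6,846.75
Sale 2 (145) [FIFO — oldest first]: 39 @ $16.40 + 106 @ $17.70 = $2,515.80
Sale 3 (274) [FIFO — oldest first]: 76 @ $17.70 + 79 @ $12.00 + 72 @ $10.75 + 47 @ $15.90 = $3,814.50
Total COGS = $6,846.75 + $2,515.80 + $3,814.50 = $13,177.05
Ending inventory: 192 @ $15.90 + 346 @ $6.40 = $5,267.20

COGS = $13,177.05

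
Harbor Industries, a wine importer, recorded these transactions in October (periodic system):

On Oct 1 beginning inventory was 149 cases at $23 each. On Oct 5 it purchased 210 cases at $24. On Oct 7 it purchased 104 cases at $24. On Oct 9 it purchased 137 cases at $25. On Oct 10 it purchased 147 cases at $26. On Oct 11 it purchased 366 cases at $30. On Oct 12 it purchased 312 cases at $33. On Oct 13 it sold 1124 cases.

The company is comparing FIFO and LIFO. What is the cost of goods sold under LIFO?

FIFO COGS: 149 @ $23 + 210 @ $24 + 104 @ $24 + 137 @ $25 + 147 @ $26 + 366 @ $30 + 11 @ $33 = $29,553
LIFO COGS: 312 @ $33 + 366 @ $30 + 147 @ $26 + 137 @ $25 + 104 @ $24 + 58 @ $24 = $32,411

COGS = $32,411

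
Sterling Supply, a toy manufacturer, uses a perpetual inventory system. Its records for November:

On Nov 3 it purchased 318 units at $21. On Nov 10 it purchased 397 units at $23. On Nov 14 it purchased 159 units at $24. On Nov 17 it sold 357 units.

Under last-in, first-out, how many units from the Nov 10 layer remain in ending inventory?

Nov 17, 357 sold [LIFO — newest first]: 159 @ $24 + 198 @ $23 = $8,370
Ending inventory: 318 @ $21 + 199 @ $23 = $11,255

199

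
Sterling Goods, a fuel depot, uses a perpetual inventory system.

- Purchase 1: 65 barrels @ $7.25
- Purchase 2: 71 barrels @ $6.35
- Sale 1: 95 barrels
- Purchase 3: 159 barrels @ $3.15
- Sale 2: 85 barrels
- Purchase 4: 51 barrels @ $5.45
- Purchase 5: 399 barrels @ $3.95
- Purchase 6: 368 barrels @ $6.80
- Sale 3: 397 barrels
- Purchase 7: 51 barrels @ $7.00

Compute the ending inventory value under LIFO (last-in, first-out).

Ending inventory = $2,626.80

Sale 1 (95) [LIFO — newest first]: 71 @ $6.35 + 24 @ $7.25 = $624.85
Sale 2 (85) [LIFO — newest first]: 85 @ $3.15 = $267.75
Sale 3 (397) [LIFO — newest first]: 368 @ $6.80 + 29 @ $3.95 = $2,616.95
Total COGS = $624.85 + $267.75 + $2,616.95 = $3,509.55
Ending inventory: 41 @ $7.25 + 74 @ $3.15 + 51 @ $5.45 + 370 @ $3.95 + 51 @ $7.00 = $2,626.80
Check: goods available $6,136.35 = COGS $3,509.55 + ending $2,626.80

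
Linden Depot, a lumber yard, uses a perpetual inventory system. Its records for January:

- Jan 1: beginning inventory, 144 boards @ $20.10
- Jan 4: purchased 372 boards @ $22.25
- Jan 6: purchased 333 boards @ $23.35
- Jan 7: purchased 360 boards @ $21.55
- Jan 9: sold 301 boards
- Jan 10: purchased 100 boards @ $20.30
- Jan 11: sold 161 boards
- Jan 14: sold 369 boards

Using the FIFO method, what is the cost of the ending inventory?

Jan 9, 301 sold [FIFO — oldest first]: 144 @ $20.10 + 157 @ $22.25 = $6,387.65
Jan 11, 161 sold [FIFO — oldest first]: 161 @ $22.25 = $3,582.25
Jan 14, 369 sold [FIFO — oldest first]: 54 @ $22.25 + 315 @ $23.35 = $8,556.75
Total COGS = $6,387.65 + $3,582.25 + $8,556.75 = $18,526.65
Ending inventory: 18 @ $23.35 + 360 @ $21.55 + 100 @ $20.30 = $10,208.30

Ending inventory = $10,208.30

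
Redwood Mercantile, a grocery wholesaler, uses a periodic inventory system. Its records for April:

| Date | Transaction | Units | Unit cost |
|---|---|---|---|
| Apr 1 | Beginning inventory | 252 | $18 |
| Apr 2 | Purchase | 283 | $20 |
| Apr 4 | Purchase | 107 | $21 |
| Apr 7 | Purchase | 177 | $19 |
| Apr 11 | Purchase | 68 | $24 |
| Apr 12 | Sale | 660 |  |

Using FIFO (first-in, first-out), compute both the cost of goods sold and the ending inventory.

Apr 12, 660 sold [FIFO — oldest first]: 252 @ $18 + 283 @ $20 + 107 @ $21 + 18 @ $19 = $12,785
Ending inventory: 159 @ $19 + 68 @ $24 = $4,653

COGS = $12,785; ending inventory = $4,653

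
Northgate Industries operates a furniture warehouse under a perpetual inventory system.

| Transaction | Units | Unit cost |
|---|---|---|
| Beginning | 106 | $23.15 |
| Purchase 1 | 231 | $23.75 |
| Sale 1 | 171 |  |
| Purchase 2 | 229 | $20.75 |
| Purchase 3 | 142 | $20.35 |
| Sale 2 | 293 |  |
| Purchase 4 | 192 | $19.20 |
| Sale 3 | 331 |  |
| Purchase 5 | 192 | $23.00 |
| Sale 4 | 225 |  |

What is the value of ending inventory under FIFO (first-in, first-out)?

Sale 1 (171) [FIFO — oldest first]: 106 @ $23.15 + 65 @ $23.75 = $3,997.65
Sale 2 (293) [FIFO — oldest first]: 166 @ $23.75 + 127 @ $20.75 = $6,577.75
Sale 3 (331) [FIFO — oldest first]: 102 @ $20.75 + 142 @ $20.35 + 87 @ $19.20 = $6,676.60
Sale 4 (225) [FIFO — oldest first]: 105 @ $19.20 + 120 @ $23.00 = $4,776.00
Total COGS = $3,997.65 + $6,577.75 + $6,676.60 + $4,776.00 = $22,028.00
Ending inventory: 72 @ $23.00 = $1,656.00

Ending inventory = $1,656.00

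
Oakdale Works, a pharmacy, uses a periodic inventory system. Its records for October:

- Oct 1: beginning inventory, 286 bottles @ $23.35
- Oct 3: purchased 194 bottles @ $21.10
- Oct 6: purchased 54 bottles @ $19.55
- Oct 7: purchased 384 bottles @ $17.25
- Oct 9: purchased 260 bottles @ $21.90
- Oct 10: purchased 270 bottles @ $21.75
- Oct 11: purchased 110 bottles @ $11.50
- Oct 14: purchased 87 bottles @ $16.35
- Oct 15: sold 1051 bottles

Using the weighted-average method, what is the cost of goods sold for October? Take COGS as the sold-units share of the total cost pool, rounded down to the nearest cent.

Oct 15, sell 1051: 1051/1645 × $32,705.15 → $20,895.50
Ending inventory (cost pool remaining) = $11,809.65
Check: goods available $32,705.15 = COGS $20,895.50 + ending $11,809.65

COGS = $20,895.50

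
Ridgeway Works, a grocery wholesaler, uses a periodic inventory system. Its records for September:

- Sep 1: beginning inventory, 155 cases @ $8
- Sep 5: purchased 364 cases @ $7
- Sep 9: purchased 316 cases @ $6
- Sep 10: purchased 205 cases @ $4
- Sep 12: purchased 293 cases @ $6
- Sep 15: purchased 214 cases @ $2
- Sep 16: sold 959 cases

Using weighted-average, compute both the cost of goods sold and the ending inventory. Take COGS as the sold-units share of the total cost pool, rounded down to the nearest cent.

COGS = $5,387.01; ending inventory = $3,302.99

Sep 16, sell 959: 959/1547 × $8,690.00 → $5,387.01
Ending inventory (cost pool remaining) = $3,302.99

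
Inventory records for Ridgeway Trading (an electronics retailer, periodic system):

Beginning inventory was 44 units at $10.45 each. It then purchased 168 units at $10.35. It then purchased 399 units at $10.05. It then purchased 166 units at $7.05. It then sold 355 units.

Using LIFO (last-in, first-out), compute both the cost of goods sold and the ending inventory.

COGS = $3,069.75; ending inventory = $4,309.10

Sale 1 (355) [LIFO — newest first]: 166 @ $7.05 + 189 @ $10.05 = $3,069.75
Ending inventory: 44 @ $10.45 + 168 @ $10.35 + 210 @ $10.05 = $4,309.10
Check: goods available $7,378.85 = COGS $3,069.75 + ending $4,309.10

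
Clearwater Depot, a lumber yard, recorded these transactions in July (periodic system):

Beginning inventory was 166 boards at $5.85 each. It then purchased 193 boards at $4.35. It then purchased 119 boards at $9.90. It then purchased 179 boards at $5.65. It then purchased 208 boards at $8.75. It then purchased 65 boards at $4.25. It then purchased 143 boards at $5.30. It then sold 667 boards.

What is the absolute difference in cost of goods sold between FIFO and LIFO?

$490.70

FIFO COGS: 166 @ $5.85 + 193 @ $4.35 + 119 @ $9.90 + 179 @ $5.65 + 10 @ $8.75 = $4,087.60
LIFO COGS: 143 @ $5.30 + 65 @ $4.25 + 208 @ $8.75 + 179 @ $5.65 + 72 @ $9.90 = $4,578.30
Difference = |$4,087.60 − $4,578.30| = $490.70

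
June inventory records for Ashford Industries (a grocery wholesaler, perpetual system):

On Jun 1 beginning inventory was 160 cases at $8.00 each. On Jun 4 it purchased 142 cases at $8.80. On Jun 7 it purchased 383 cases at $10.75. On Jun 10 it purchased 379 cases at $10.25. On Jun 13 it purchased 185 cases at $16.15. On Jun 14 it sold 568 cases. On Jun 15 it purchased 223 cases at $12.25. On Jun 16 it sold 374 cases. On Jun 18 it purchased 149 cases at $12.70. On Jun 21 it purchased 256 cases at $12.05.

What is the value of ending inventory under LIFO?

Ending inventory = $9,957.70

Jun 14, 568 sold [LIFO — newest first]: 185 @ $16.15 + 379 @ $10.25 + 4 @ $10.75 = $6,915.50
Jun 16, 374 sold [LIFO — newest first]: 223 @ $12.25 + 151 @ $10.75 = $4,355.00
Total COGS = $6,915.50 + $4,355.00 = $11,270.50
Ending inventory: 160 @ $8.00 + 142 @ $8.80 + 228 @ $10.75 + 149 @ $12.70 + 256 @ $12.05 = $9,957.70
Check: goods available $21,228.20 = COGS $11,270.50 + ending $9,957.70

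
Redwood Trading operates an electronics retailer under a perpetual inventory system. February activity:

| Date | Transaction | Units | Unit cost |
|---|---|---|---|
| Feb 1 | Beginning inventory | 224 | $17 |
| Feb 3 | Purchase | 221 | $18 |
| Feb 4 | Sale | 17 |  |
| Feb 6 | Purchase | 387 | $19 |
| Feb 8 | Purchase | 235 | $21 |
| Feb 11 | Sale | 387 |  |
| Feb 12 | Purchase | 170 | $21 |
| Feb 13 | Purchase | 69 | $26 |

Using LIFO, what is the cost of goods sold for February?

Feb 4, 17 sold [LIFO — newest first]: 17 @ $18 = $306
Feb 11, 387 sold [LIFO — newest first]: 235 @ $21 + 152 @ $19 = $7,823
Total COGS = $306 + $7,823 = $8,129
Ending inventory: 224 @ $17 + 204 @ $18 + 235 @ $19 + 170 @ $21 + 69 @ $26 = $17,309
Check: goods available $25,438 = COGS $8,129 + ending $17,309

COGS = $8,129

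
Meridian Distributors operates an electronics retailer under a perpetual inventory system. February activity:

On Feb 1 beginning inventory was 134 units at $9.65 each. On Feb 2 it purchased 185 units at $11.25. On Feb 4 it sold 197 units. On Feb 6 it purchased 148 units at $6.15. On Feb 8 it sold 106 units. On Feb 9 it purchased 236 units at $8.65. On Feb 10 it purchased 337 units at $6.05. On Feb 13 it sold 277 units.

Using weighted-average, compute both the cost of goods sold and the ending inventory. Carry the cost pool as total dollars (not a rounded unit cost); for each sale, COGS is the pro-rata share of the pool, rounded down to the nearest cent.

After Feb 1: 134 on hand, pool $1,293.10 (≈ $9.6500 each)
After Feb 2: 319 on hand, pool $3,374.35 (≈ $10.5779 each)
Feb 4, sell 197: 197/319 × $3,374.35 → $2,083.84
After Feb 6: 270 on hand, pool $2,200.71 (≈ $8.1508 each)
Feb 8, sell 106: 106/270 × $2,200.71 → $863.98
After Feb 9: 400 on hand, pool $3,378.13 (≈ $8.4453 each)
After Feb 10: 737 on hand, pool $5,416.98 (≈ $7.3500 each)
Feb 13, sell 277: 277/737 × $5,416.98 → $2,035.96
Total COGS = $2,083.84 + $863.98 + $2,035.96 = $4,983.78
Ending inventory (cost pool remaining) = $3,381.02
Check: goods available $8,364.80 = COGS $4,983.78 + ending $3,381.02

COGS = $4,983.78; ending inventory = $3,381.02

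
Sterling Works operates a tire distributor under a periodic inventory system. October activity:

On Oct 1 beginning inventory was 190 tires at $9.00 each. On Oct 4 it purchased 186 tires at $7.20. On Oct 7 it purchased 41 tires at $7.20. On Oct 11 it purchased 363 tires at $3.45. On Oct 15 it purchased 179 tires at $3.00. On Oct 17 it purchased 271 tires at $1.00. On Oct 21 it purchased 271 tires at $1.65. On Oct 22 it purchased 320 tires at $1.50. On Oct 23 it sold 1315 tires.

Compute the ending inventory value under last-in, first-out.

Ending inventory = $3,651.45

Oct 23, 1315 sold [LIFO — newest first]: 320 @ $1.50 + 271 @ $1.65 + 271 @ $1.00 + 179 @ $3.00 + 274 @ $3.45 = $2,680.45
Ending inventory: 190 @ $9.00 + 186 @ $7.20 + 41 @ $7.20 + 89 @ $3.45 = $3,651.45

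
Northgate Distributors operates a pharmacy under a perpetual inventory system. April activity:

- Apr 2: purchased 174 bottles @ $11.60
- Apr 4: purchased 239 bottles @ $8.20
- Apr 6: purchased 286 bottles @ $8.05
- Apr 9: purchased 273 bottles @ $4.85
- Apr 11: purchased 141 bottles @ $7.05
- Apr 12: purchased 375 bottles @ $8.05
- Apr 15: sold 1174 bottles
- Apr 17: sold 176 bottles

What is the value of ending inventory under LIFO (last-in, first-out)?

Apr 15, 1174 sold [LIFO — newest first]: 375 @ $8.05 + 141 @ $7.05 + 273 @ $4.85 + 286 @ $8.05 + 99 @ $8.20 = $8,450.95
Apr 17, 176 sold [LIFO — newest first]: 140 @ $8.20 + 36 @ $11.60 = $1,565.60
Total COGS = $8,450.95 + $1,565.60 = $10,016.55
Ending inventory: 138 @ $11.60 = $1,600.80

Ending inventory = $1,600.80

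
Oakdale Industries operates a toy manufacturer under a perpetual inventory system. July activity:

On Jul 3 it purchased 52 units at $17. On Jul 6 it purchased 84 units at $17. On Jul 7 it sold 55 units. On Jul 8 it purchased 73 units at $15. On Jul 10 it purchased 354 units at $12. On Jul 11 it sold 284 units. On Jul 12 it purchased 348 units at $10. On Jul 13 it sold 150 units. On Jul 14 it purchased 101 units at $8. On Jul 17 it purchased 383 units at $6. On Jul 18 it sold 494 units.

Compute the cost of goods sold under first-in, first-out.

COGS = $11,711

Jul 7, 55 sold [FIFO — oldest first]: 52 @ $17 + 3 @ $17 = $935
Jul 11, 284 sold [FIFO — oldest first]: 81 @ $17 + 73 @ $15 + 130 @ $12 = $4,032
Jul 13, 150 sold [FIFO — oldest first]: 150 @ $12 = $1,800
Jul 18, 494 sold [FIFO — oldest first]: 74 @ $12 + 348 @ $10 + 72 @ $8 = $4,944
Total COGS = $935 + $4,032 + $1,800 + $4,944 = $11,711
Ending inventory: 29 @ $8 + 383 @ $6 = $2,530
Check: goods available $14,241 = COGS $11,711 + ending $2,530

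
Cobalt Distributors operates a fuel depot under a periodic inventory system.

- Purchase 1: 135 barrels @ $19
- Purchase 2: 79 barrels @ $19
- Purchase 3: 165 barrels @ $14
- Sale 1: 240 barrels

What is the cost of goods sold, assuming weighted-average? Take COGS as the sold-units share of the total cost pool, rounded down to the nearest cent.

Sale 1, sell 240: 240/379 × $6,376.00 → $4,037.57
Ending inventory (cost pool remaining) = $2,338.43
Check: goods available $6,376.00 = COGS $4,037.57 + ending $2,338.43

COGS = $4,037.57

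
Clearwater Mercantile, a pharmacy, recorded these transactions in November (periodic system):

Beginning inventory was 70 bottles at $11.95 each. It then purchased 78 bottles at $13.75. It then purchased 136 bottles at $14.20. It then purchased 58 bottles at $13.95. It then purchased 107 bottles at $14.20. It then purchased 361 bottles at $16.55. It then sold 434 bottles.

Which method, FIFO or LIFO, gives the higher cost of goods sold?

LIFO

FIFO COGS: 70 @ $11.95 + 78 @ $13.75 + 136 @ $14.20 + 58 @ $13.95 + 92 @ $14.20 = $5,955.70
LIFO COGS: 361 @ $16.55 + 73 @ $14.20 = $7,011.15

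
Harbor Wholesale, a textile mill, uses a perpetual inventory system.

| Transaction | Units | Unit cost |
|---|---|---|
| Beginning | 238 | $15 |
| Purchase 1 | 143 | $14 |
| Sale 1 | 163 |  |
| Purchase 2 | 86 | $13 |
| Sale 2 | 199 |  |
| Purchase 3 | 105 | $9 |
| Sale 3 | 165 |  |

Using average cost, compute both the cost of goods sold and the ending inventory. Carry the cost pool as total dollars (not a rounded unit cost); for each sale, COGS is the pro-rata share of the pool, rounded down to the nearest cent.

After Beginning: 238 on hand, pool $3,570.00 (≈ $15.0000 each)
After Purchase 1: 381 on hand, pool $5,572.00 (≈ $14.6247 each)
Sale 1, sell 163: 163/381 × $5,572.00 → $2,383.82
After Purchase 2: 304 on hand, pool $4,306.18 (≈ $14.1651 each)
Sale 2, sell 199: 199/304 × $4,306.18 → $2,818.84
After Purchase 3: 210 on hand, pool $2,432.34 (≈ $11.5826 each)
Sale 3, sell 165: 165/210 × $2,432.34 → $1,911.12
Total COGS = $2,383.82 + $2,818.84 + $1,911.12 = $7,113.78
Ending inventory (cost pool remaining) = $521.22

COGS = $7,113.78; ending inventory = $521.22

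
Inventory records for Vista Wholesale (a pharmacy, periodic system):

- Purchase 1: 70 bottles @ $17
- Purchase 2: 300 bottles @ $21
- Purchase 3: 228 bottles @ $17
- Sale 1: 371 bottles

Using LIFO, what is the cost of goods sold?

COGS = $6,879

Sale 1 (371) [LIFO — newest first]: 228 @ $17 + 143 @ $21 = $6,879
Ending inventory: 70 @ $17 + 157 @ $21 = $4,487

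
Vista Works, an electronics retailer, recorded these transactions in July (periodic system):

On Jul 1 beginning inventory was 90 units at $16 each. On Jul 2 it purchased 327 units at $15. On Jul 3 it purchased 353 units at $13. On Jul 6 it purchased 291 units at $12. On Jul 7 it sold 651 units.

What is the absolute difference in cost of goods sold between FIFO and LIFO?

$1,201

FIFO COGS: 90 @ $16 + 327 @ $15 + 234 @ $13 = $9,387
LIFO COGS: 291 @ $12 + 353 @ $13 + 7 @ $15 = $8,186
Difference = |$9,387 − $8,186| = $1,201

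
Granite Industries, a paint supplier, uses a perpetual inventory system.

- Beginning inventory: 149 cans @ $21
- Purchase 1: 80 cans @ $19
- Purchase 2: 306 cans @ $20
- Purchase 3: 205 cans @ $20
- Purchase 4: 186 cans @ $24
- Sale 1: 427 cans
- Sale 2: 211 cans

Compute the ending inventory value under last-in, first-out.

Sale 1 (427) [LIFO — newest first]: 186 @ $24 + 205 @ $20 + 36 @ $20 = $9,284
Sale 2 (211) [LIFO — newest first]: 211 @ $20 = $4,220
Total COGS = $9,284 + $4,220 = $13,504
Ending inventory: 149 @ $21 + 80 @ $19 + 59 @ $20 = $5,829
Check: goods available $19,333 = COGS $13,504 + ending $5,829

Ending inventory = $5,829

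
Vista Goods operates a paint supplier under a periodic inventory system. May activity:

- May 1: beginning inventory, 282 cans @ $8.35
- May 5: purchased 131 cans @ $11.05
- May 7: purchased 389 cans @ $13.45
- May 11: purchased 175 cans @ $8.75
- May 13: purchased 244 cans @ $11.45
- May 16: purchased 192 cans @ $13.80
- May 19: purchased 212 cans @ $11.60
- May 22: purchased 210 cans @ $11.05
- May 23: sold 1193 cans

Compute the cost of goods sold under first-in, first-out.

COGS = $13,038.75

May 23, 1193 sold [FIFO — oldest first]: 282 @ $8.35 + 131 @ $11.05 + 389 @ $13.45 + 175 @ $8.75 + 216 @ $11.45 = $13,038.75
Ending inventory: 28 @ $11.45 + 192 @ $13.80 + 212 @ $11.60 + 210 @ $11.05 = $7,749.90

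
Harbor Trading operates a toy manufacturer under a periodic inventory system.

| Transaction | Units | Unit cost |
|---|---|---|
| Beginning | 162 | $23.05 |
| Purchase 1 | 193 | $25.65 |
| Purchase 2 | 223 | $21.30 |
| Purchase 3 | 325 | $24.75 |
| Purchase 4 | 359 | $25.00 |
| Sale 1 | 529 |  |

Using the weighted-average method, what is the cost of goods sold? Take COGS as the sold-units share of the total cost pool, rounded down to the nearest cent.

COGS = $12,765.24

Sale 1, sell 529: 529/1262 × $30,453.20 → $12,765.24
Ending inventory (cost pool remaining) = $17,687.96
Check: goods available $30,453.20 = COGS $12,765.24 + ending $17,687.96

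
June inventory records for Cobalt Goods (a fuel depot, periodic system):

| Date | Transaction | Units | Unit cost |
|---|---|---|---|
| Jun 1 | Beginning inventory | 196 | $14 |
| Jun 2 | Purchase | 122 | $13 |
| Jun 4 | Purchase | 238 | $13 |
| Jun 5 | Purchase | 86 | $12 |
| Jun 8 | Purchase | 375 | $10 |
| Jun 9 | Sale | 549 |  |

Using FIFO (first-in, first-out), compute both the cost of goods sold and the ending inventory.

Jun 9, 549 sold [FIFO — oldest first]: 196 @ $14 + 122 @ $13 + 231 @ $13 = $7,333
Ending inventory: 7 @ $13 + 86 @ $12 + 375 @ $10 = $4,873

COGS = $7,333; ending inventory = $4,873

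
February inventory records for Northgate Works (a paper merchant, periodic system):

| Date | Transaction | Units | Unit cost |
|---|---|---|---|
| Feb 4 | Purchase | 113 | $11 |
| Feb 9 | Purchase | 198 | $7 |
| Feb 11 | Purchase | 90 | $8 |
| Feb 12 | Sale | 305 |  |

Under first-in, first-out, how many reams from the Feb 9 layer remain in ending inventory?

6

Feb 12, 305 sold [FIFO — oldest first]: 113 @ $11 + 192 @ $7 = $2,587
Ending inventory: 6 @ $7 + 90 @ $8 = $762
Check: goods available $3,349 = COGS $2,587 + ending $762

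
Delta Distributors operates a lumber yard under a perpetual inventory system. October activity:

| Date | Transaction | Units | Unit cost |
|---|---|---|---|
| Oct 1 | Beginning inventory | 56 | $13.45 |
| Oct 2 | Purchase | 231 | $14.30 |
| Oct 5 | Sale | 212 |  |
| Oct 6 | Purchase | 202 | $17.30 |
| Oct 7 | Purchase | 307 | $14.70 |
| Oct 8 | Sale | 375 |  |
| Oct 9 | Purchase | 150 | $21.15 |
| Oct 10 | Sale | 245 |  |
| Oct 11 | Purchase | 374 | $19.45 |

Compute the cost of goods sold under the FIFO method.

COGS = $12,825.40

Oct 5, 212 sold [FIFO — oldest first]: 56 @ $13.45 + 156 @ $14.30 = $2,984.00
Oct 8, 375 sold [FIFO — oldest first]: 75 @ $14.30 + 202 @ $17.30 + 98 @ $14.70 = $6,007.70
Oct 10, 245 sold [FIFO — oldest first]: 209 @ $14.70 + 36 @ $21.15 = $3,833.70
Total COGS = $2,984.00 + $6,007.70 + $3,833.70 = $12,825.40
Ending inventory: 114 @ $21.15 + 374 @ $19.45 = $9,685.40
Check: goods available $22,510.80 = COGS $12,825.40 + ending $9,685.40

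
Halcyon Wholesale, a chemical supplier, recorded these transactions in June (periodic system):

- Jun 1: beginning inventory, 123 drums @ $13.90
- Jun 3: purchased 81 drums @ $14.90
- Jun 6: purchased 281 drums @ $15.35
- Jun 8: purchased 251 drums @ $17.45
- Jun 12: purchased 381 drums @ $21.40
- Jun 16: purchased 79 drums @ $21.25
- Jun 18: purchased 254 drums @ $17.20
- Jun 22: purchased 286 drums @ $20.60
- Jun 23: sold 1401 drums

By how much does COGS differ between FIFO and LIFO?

$1,806.95

FIFO COGS: 123 @ $13.90 + 81 @ $14.90 + 281 @ $15.35 + 251 @ $17.45 + 381 @ $21.40 + 79 @ $21.25 + 205 @ $17.20 = $24,968.05
LIFO COGS: 286 @ $20.60 + 254 @ $17.20 + 79 @ $21.25 + 381 @ $21.40 + 251 @ $17.45 + 150 @ $15.35 = $26,775.00
Difference = |$24,968.05 − $26,775.00| = $1,806.95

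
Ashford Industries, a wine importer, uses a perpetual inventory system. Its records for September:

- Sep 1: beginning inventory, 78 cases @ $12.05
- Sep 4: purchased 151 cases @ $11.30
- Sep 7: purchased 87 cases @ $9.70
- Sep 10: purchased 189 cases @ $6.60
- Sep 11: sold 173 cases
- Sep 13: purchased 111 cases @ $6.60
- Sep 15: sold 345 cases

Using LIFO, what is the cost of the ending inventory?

Sep 11, 173 sold [LIFO — newest first]: 173 @ $6.60 = $1,141.80
Sep 15, 345 sold [LIFO — newest first]: 111 @ $6.60 + 16 @ $6.60 + 87 @ $9.70 + 131 @ $11.30 = $3,162.40
Total COGS = $1,141.80 + $3,162.40 = $4,304.20
Ending inventory: 78 @ $12.05 + 20 @ $11.30 = $1,165.90
Check: goods available $5,470.10 = COGS $4,304.20 + ending $1,165.90

Ending inventory = $1,165.90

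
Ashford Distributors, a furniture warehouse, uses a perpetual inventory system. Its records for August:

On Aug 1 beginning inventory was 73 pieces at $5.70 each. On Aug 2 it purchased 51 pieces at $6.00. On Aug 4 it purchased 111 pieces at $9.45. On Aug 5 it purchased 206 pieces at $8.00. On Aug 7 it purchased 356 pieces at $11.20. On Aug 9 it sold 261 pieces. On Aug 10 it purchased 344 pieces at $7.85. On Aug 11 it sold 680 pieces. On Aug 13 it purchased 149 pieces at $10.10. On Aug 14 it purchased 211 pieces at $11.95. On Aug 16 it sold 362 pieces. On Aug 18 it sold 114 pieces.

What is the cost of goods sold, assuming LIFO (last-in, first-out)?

COGS = $13,650.90

Aug 9, 261 sold [LIFO — newest first]: 261 @ $11.20 = $2,923.20
Aug 11, 680 sold [LIFO — newest first]: 344 @ $7.85 + 95 @ $11.20 + 206 @ $8.00 + 35 @ $9.45 = $5,743.15
Aug 16, 362 sold [LIFO — newest first]: 211 @ $11.95 + 149 @ $10.10 + 2 @ $9.45 = $4,045.25
Aug 18, 114 sold [LIFO — newest first]: 74 @ $9.45 + 40 @ $6.00 = $939.30
Total COGS = $2,923.20 + $5,743.15 + $4,045.25 + $939.30 = $13,650.90
Ending inventory: 73 @ $5.70 + 11 @ $6.00 = $482.10
Check: goods available $14,133.00 = COGS $13,650.90 + ending $482.10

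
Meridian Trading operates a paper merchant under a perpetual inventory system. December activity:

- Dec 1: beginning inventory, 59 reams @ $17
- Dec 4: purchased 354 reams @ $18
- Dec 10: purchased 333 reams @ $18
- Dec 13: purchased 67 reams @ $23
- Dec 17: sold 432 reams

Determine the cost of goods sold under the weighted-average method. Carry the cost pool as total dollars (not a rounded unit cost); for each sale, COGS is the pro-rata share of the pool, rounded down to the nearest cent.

After Dec 1: 59 on hand, pool $1,003.00 (≈ $17.0000 each)
After Dec 4: 413 on hand, pool $7,375.00 (≈ $17.8571 each)
After Dec 10: 746 on hand, pool $13,369.00 (≈ $17.9209 each)
After Dec 13: 813 on hand, pool $14,910.00 (≈ $18.3395 each)
Dec 17, sell 432: 432/813 × $14,910.00 → $7,922.65
Ending inventory (cost pool remaining) = $6,987.35
Check: goods available $14,910.00 = COGS $7,922.65 + ending $6,987.35

COGS = $7,922.65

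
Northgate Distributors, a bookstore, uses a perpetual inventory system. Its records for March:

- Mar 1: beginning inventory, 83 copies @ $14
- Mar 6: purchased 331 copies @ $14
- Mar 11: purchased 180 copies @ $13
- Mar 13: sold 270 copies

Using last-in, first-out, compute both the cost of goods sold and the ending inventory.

COGS = $3,600; ending inventory = $4,536

Mar 13, 270 sold [LIFO — newest first]: 180 @ $13 + 90 @ $14 = $3,600
Ending inventory: 83 @ $14 + 241 @ $14 = $4,536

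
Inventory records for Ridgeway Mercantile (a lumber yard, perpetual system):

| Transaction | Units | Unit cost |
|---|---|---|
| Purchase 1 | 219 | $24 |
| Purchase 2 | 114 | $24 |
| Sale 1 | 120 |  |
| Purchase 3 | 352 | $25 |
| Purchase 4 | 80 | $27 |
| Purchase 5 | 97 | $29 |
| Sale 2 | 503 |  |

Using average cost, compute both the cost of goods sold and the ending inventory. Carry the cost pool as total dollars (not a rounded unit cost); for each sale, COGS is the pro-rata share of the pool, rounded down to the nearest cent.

After Purchase 1: 219 on hand, pool $5,256.00 (≈ $24.0000 each)
After Purchase 2: 333 on hand, pool $7,992.00 (≈ $24.0000 each)
Sale 1, sell 120: 120/333 × $7,992.00 → $2,880.00
After Purchase 3: 565 on hand, pool $13,912.00 (≈ $24.6230 each)
After Purchase 4: 645 on hand, pool $16,072.00 (≈ $24.9178 each)
After Purchase 5: 742 on hand, pool $18,885.00 (≈ $25.4515 each)
Sale 2, sell 503: 503/742 × $18,885.00 → $12,802.09
Total COGS = $2,880.00 + $12,802.09 = $15,682.09
Ending inventory (cost pool remaining) = $6,082.91
Check: goods available $21,765.00 = COGS $15,682.09 + ending $6,082.91

COGS = $15,682.09; ending inventory = $6,082.91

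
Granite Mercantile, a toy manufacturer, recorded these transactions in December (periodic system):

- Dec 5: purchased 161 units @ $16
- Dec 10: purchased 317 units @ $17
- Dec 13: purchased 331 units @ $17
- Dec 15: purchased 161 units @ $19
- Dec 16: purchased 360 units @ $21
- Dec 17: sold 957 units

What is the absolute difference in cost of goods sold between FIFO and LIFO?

$1,627

FIFO COGS: 161 @ $16 + 317 @ $17 + 331 @ $17 + 148 @ $19 = $16,404
LIFO COGS: 360 @ $21 + 161 @ $19 + 331 @ $17 + 105 @ $17 = $18,031
Difference = |$16,404 − $18,031| = $1,627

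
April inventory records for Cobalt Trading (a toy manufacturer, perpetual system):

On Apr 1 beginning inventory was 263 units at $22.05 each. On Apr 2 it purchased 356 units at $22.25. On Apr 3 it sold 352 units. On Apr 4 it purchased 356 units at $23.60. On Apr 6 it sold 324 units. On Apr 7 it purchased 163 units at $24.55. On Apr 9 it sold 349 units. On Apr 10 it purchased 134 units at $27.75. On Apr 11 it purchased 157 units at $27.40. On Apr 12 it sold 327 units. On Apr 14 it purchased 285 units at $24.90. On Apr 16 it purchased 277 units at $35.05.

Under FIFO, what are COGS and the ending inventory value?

COGS = $32,033.90; ending inventory = $18,915.15

Apr 3, 352 sold [FIFO — oldest first]: 263 @ $22.05 + 89 @ $22.25 = $7,779.40
Apr 6, 324 sold [FIFO — oldest first]: 267 @ $22.25 + 57 @ $23.60 = $7,285.95
Apr 9, 349 sold [FIFO — oldest first]: 299 @ $23.60 + 50 @ $24.55 = $8,283.90
Apr 12, 327 sold [FIFO — oldest first]: 113 @ $24.55 + 134 @ $27.75 + 80 @ $27.40 = $8,684.65
Total COGS = $7,779.40 + $7,285.95 + $8,283.90 + $8,684.65 = $32,033.90
Ending inventory: 77 @ $27.40 + 285 @ $24.90 + 277 @ $35.05 = $18,915.15
Check: goods available $50,949.05 = COGS $32,033.90 + ending $18,915.15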